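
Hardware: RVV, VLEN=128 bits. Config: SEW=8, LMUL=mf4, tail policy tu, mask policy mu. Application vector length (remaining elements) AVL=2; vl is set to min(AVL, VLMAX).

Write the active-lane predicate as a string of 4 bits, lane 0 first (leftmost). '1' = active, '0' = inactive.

predicate = 1100

lanes per group: 128·1/4/8 = 4
vl = min(AVL, VLMAX) = min(2, 4) = 2
bits (lane 0 leftmost): 1100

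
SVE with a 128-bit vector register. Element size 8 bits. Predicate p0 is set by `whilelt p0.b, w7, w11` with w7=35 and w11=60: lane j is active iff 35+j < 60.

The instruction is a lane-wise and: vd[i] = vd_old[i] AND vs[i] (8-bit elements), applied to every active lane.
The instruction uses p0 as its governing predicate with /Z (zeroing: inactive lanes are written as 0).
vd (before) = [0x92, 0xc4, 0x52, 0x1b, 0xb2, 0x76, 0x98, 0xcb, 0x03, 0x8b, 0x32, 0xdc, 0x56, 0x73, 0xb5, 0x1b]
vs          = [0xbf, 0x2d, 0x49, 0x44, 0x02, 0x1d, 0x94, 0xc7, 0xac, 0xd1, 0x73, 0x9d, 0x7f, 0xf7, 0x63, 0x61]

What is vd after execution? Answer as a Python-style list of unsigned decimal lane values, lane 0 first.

vd = [146, 4, 64, 0, 2, 20, 144, 195, 0, 129, 50, 156, 86, 115, 33, 1]

register lanes = 128/8 = 16
whilelt: lane j active iff 35+j < 60 → j < 25 → 16 active
lane  0: and(0x92,0xbf) ⇒ 0x92
lane  1: and(0xc4,0x2d) ⇒ 0x04
lane  2: and(0x52,0x49) ⇒ 0x40
lane  3: and(0x1b,0x44) ⇒ 0x00
lane  4: and(0xb2,0x02) ⇒ 0x02
lane  5: and(0x76,0x1d) ⇒ 0x14
lane  6: and(0x98,0x94) ⇒ 0x90
lane  7: and(0xcb,0xc7) ⇒ 0xc3
lane  8: and(0x03,0xac) ⇒ 0x00
lane  9: and(0x8b,0xd1) ⇒ 0x81
lane 10: and(0x32,0x73) ⇒ 0x32
lane 11: and(0xdc,0x9d) ⇒ 0x9c
lane 12: and(0x56,0x7f) ⇒ 0x56
lane 13: and(0x73,0xf7) ⇒ 0x73
lane 14: and(0xb5,0x63) ⇒ 0x21
lane 15: and(0x1b,0x61) ⇒ 0x01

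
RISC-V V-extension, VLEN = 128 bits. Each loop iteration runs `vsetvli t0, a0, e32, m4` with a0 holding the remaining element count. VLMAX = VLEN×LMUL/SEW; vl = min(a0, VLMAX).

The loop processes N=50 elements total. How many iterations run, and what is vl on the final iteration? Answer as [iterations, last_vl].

VLMAX = (128 × 4) / 32 = 16 lanes
iterations = ceil(50/16) = 4; final-pass vl = 2

[iterations, last_vl] = [4, 2]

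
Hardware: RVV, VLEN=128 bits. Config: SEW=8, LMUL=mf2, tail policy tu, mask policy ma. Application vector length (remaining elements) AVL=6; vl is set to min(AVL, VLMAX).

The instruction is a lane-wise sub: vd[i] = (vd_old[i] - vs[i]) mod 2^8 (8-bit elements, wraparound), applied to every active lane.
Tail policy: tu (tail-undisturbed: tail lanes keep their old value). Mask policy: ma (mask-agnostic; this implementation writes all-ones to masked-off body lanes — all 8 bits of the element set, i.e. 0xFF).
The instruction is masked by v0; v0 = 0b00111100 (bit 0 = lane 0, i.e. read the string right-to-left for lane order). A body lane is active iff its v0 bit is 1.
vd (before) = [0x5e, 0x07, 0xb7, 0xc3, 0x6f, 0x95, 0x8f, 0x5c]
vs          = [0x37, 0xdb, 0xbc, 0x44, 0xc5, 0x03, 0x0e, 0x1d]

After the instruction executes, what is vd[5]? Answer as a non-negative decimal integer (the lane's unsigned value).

VLMAX = VLEN×LMUL/SEW = 128×1/2/8 = 8
AVL=6 ≤ VLMAX=8, so vl = 6
lane  0: mask-off/ones ⇒ 0xff
lane  1: mask-off/ones ⇒ 0xff
lane  2: sub(0xb7,0xbc) ⇒ 0xfb
lane  3: sub(0xc3,0x44) ⇒ 0x7f
lane  4: sub(0x6f,0xc5) ⇒ 0xaa
lane  5: sub(0x95,0x03) ⇒ 0x92
lane  6: tail/keep ⇒ 0x8f
lane  7: tail/keep ⇒ 0x5c

vd[5] = 146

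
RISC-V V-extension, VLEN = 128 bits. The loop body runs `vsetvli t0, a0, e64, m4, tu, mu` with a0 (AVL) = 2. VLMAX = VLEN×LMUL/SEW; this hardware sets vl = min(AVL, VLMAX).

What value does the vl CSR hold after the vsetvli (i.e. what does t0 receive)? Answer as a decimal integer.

VLMAX = (128 × 4) / 64 = 8 lanes
AVL=2 ≤ VLMAX=8, so vl = 2

vl = 2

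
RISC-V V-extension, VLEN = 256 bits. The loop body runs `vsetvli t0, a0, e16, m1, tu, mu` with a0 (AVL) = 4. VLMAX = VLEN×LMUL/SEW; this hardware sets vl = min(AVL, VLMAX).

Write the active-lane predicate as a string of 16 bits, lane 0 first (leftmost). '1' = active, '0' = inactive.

predicate = 1111000000000000

lanes per group: 256·1/16 = 16
vl = min(AVL, VLMAX) = min(4, 16) = 4
bits (lane 0 leftmost): 1111000000000000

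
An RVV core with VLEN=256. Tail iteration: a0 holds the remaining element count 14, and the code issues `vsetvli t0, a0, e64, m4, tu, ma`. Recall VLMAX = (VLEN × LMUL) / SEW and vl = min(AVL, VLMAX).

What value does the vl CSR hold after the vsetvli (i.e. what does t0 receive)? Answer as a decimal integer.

VLMAX = (256 × 4) / 64 = 16 lanes
vl ← min(14, 16) = 14

vl = 14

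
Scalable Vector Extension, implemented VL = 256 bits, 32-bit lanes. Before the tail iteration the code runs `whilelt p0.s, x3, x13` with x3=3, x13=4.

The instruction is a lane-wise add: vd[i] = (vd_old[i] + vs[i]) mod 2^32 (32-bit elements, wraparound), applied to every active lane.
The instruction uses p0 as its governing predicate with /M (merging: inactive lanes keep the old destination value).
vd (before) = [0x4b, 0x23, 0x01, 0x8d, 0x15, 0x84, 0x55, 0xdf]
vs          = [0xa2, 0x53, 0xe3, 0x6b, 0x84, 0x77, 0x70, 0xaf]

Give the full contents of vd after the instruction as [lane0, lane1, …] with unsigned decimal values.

vd = [237, 35, 1, 141, 21, 132, 85, 223]

lane count: 256 div 32 = 8
whilelt: lane j active iff 3+j < 4 → j < 1 → 1 active
[0] add(0x4b,0xa2) = 0xed
[1] tail/keep = 0x23
[2] tail/keep = 0x01
[3] tail/keep = 0x8d
[4] tail/keep = 0x15
[5] tail/keep = 0x84
[6] tail/keep = 0x55
[7] tail/keep = 0xdf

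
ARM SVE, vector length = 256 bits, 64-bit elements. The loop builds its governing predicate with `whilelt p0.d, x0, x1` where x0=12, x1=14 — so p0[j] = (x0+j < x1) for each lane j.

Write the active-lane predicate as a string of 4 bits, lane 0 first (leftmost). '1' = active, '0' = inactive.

lane count: 256 div 64 = 4
active while 12+j < 14, i.e. j ∈ [0,2) capped at 4 ⇒ 2
bits (lane 0 leftmost): 1100

predicate = 1100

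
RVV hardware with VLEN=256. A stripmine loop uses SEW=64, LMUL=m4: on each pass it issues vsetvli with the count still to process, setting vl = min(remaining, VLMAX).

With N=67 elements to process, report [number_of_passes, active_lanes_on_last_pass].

VLMAX = (256 × 4) / 64 = 16 lanes
iterations = ceil(67/16) = 5; final-pass vl = 3

[iterations, last_vl] = [5, 3]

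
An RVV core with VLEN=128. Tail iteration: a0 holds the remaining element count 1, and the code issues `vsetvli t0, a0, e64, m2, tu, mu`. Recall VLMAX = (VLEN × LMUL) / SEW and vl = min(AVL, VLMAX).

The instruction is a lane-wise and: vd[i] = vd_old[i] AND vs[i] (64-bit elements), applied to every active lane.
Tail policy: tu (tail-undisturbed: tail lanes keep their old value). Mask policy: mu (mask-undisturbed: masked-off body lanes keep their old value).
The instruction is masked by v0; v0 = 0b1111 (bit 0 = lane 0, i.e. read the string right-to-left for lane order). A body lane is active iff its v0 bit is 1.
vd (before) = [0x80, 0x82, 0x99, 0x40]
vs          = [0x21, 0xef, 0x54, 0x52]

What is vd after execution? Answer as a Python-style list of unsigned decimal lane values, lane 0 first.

VLMAX = (128 × 2) / 64 = 4 lanes
AVL=1 ≤ VLMAX=4, so vl = 1
[0] and(0x80,0x21) = 0x00
[1] tail/keep = 0x82
[2] tail/keep = 0x99
[3] tail/keep = 0x40

vd = [0, 130, 153, 64]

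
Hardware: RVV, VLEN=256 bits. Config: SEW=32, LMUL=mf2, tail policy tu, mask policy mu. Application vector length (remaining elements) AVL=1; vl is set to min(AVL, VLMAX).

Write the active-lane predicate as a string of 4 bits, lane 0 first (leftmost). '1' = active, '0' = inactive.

VLMAX = (256 × 1/2) / 32 = 4 lanes
vl ← min(1, 4) = 1
bits (lane 0 leftmost): 1000

predicate = 1000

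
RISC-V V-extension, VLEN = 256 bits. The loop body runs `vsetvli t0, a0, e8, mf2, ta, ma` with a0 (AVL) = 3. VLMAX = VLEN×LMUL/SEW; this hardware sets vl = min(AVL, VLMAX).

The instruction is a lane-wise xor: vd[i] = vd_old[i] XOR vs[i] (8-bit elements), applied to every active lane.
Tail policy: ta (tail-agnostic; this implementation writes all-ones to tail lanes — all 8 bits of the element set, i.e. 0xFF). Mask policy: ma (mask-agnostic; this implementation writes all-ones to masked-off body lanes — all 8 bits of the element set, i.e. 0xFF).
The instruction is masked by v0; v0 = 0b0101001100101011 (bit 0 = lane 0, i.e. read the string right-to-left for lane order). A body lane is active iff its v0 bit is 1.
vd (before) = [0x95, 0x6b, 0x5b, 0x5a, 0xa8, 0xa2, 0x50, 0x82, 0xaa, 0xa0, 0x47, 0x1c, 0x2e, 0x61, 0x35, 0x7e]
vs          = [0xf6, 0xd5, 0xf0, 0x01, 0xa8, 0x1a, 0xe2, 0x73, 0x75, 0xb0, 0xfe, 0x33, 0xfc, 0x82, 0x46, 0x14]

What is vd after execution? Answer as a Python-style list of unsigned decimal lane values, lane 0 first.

vd = [99, 190, 255, 255, 255, 255, 255, 255, 255, 255, 255, 255, 255, 255, 255, 255]

VLMAX = VLEN×LMUL/SEW = 256×1/2/8 = 16
AVL=3 ≤ VLMAX=16, so vl = 3
lane  0: xor(0x95,0xf6) ⇒ 0x63
lane  1: xor(0x6b,0xd5) ⇒ 0xbe
lane  2: mask-off/ones ⇒ 0xff
lane  3: tail/ones ⇒ 0xff
lane  4: tail/ones ⇒ 0xff
lane  5: tail/ones ⇒ 0xff
lane  6: tail/ones ⇒ 0xff
lane  7: tail/ones ⇒ 0xff
lane  8: tail/ones ⇒ 0xff
lane  9: tail/ones ⇒ 0xff
lane 10: tail/ones ⇒ 0xff
lane 11: tail/ones ⇒ 0xff
lane 12: tail/ones ⇒ 0xff
lane 13: tail/ones ⇒ 0xff
lane 14: tail/ones ⇒ 0xff
lane 15: tail/ones ⇒ 0xff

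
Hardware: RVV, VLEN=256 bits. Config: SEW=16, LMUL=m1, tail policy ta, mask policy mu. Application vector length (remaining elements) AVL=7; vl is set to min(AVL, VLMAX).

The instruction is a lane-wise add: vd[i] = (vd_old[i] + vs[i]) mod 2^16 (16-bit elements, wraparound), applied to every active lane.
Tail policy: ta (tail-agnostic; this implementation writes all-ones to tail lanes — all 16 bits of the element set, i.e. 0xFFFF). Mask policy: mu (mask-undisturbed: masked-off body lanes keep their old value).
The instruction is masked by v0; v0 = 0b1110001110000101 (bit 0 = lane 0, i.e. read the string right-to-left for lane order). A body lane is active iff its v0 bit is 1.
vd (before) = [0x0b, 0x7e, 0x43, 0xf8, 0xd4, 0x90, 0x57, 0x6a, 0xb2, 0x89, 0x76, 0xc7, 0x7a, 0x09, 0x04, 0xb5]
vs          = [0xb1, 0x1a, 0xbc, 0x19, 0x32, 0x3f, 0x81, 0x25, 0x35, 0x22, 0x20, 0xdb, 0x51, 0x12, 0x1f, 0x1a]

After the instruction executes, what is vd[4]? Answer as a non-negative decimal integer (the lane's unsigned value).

VLMAX = VLEN×LMUL/SEW = 256×1/16 = 16
vl = min(AVL, VLMAX) = min(7, 16) = 7
lane  0: add(0x0b,0xb1) ⇒ 0xbc
lane  1: mask-off/keep ⇒ 0x7e
lane  2: add(0x43,0xbc) ⇒ 0xff
lane  3: mask-off/keep ⇒ 0xf8
lane  4: mask-off/keep ⇒ 0xd4
lane  5: mask-off/keep ⇒ 0x90
lane  6: mask-off/keep ⇒ 0x57
lane  7: tail/ones ⇒ 0xffff
lane  8: tail/ones ⇒ 0xffff
lane  9: tail/ones ⇒ 0xffff
lane 10: tail/ones ⇒ 0xffff
lane 11: tail/ones ⇒ 0xffff
lane 12: tail/ones ⇒ 0xffff
lane 13: tail/ones ⇒ 0xffff
lane 14: tail/ones ⇒ 0xffff
lane 15: tail/ones ⇒ 0xffff

vd[4] = 212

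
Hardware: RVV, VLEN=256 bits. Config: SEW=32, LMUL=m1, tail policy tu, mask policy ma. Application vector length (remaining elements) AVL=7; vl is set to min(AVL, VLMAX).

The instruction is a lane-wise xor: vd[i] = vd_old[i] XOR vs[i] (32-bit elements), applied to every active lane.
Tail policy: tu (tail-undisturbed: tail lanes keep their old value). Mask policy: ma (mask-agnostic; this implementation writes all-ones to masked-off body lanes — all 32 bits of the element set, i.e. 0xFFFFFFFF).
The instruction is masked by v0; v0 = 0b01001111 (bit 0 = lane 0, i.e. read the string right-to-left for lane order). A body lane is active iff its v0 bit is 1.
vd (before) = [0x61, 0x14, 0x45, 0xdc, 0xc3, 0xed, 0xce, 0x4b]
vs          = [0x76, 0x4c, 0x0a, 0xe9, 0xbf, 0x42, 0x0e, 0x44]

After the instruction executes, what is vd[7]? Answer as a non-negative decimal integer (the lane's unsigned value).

vd[7] = 75

VLMAX = VLEN×LMUL/SEW = 256×1/32 = 8
AVL=7 ≤ VLMAX=8, so vl = 7
lane  0: xor(0x61,0x76) ⇒ 0x17
lane  1: xor(0x14,0x4c) ⇒ 0x58
lane  2: xor(0x45,0x0a) ⇒ 0x4f
lane  3: xor(0xdc,0xe9) ⇒ 0x35
lane  4: mask-off/ones ⇒ 0xffffffff
lane  5: mask-off/ones ⇒ 0xffffffff
lane  6: xor(0xce,0x0e) ⇒ 0xc0
lane  7: tail/keep ⇒ 0x4b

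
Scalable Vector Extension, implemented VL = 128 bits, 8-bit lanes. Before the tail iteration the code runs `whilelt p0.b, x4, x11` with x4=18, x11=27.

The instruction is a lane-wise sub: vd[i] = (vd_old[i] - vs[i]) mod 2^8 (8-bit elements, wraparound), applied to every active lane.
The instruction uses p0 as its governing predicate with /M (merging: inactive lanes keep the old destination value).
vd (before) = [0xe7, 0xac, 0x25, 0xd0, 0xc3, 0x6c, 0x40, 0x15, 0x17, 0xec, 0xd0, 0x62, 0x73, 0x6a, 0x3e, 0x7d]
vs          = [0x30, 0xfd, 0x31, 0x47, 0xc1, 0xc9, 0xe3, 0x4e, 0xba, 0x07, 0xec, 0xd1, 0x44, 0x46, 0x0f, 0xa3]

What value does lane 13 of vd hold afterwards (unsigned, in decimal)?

vd[13] = 106

lane count: 128 div 8 = 16
p0[j] = (18+j < 27); true for j=0..8 → 9 lanes set
[0] sub(0xe7,0x30) = 0xb7
[1] sub(0xac,0xfd) = 0xaf
[2] sub(0x25,0x31) = 0xf4
[3] sub(0xd0,0x47) = 0x89
[4] sub(0xc3,0xc1) = 0x02
[5] sub(0x6c,0xc9) = 0xa3
[6] sub(0x40,0xe3) = 0x5d
[7] sub(0x15,0x4e) = 0xc7
[8] sub(0x17,0xba) = 0x5d
[9] tail/keep = 0xec
[10] tail/keep = 0xd0
[11] tail/keep = 0x62
[12] tail/keep = 0x73
[13] tail/keep = 0x6a
[14] tail/keep = 0x3e
[15] tail/keep = 0x7d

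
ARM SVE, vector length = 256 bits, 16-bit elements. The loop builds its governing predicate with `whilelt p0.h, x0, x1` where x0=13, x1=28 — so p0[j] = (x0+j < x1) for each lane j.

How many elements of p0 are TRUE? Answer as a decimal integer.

register lanes = 256/16 = 16
active while 13+j < 28, i.e. j ∈ [0,15) capped at 16 ⇒ 15

vl = 15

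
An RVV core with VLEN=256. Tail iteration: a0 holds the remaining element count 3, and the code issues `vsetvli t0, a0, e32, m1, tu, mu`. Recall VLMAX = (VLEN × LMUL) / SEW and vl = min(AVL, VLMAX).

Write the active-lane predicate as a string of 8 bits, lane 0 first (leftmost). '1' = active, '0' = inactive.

lanes per group: 256·1/32 = 8
AVL=3 ≤ VLMAX=8, so vl = 3
bits (lane 0 leftmost): 11100000

predicate = 11100000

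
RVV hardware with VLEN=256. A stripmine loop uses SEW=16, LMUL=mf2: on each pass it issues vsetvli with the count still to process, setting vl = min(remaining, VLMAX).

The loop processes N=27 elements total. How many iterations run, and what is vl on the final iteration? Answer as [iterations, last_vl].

VLMAX = (256 × 1/2) / 16 = 8 lanes
N=27: ⌈27/8⌉ = 4 iters; last vl = 27 − 3×8 = 3

[iterations, last_vl] = [4, 3]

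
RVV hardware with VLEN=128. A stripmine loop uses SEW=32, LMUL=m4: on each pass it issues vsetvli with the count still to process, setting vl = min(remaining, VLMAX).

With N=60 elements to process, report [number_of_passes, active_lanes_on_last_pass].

VLMAX = VLEN×LMUL/SEW = 128×4/32 = 16
N=60: ⌈60/16⌉ = 4 iters; last vl = 60 − 3×16 = 12

[iterations, last_vl] = [4, 12]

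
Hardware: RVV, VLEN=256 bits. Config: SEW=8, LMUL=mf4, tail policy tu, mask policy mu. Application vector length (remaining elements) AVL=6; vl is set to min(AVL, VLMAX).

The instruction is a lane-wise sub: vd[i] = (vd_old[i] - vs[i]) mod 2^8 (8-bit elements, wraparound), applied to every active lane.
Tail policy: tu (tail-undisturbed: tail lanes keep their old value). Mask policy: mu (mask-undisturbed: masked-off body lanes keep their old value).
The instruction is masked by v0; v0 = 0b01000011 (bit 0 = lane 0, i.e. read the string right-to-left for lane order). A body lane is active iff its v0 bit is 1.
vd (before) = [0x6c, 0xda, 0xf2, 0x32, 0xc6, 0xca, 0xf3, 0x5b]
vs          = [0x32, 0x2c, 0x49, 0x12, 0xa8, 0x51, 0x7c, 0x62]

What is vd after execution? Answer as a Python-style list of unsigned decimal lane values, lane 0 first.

vd = [58, 174, 242, 50, 198, 202, 243, 91]

VLMAX = (256 × 1/4) / 8 = 8 lanes
vl ← min(6, 8) = 6
  i=0: sub(0x6c,0x32) → 58
  i=1: sub(0xda,0x2c) → 174
  i=2: mask-off/keep → 242
  i=3: mask-off/keep → 50
  i=4: mask-off/keep → 198
  i=5: mask-off/keep → 202
  i=6: tail/keep → 243
  i=7: tail/keep → 91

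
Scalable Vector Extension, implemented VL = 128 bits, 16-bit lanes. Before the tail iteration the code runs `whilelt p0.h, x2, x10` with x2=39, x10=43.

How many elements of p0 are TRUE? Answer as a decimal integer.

register lanes = 128/16 = 8
active while 39+j < 43, i.e. j ∈ [0,4) capped at 8 ⇒ 4

vl = 4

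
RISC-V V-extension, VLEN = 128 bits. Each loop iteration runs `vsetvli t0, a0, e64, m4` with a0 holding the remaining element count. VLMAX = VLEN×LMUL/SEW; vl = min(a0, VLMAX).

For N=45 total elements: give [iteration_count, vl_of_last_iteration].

VLMAX = (128 × 4) / 64 = 8 lanes
N=45: ⌈45/8⌉ = 6 iters; last vl = 45 − 5×8 = 5

[iterations, last_vl] = [6, 5]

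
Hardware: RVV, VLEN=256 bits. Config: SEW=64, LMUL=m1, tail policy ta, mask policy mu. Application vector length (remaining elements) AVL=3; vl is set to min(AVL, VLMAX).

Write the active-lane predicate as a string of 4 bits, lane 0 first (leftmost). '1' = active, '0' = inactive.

predicate = 1110

VLMAX = VLEN×LMUL/SEW = 256×1/64 = 4
AVL=3 ≤ VLMAX=4, so vl = 3
bits (lane 0 leftmost): 1110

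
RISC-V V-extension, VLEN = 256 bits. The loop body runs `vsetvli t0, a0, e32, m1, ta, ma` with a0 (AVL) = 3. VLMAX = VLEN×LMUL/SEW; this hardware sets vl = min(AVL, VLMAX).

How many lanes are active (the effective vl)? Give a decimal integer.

vl = 3

VLMAX = (256 × 1) / 32 = 8 lanes
vl ← min(3, 8) = 3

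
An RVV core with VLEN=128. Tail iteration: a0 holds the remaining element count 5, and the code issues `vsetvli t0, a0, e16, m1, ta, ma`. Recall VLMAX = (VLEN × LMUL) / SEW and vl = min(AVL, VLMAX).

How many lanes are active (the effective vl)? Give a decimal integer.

vl = 5

VLMAX = (128 × 1) / 16 = 8 lanes
vl = min(AVL, VLMAX) = min(5, 8) = 5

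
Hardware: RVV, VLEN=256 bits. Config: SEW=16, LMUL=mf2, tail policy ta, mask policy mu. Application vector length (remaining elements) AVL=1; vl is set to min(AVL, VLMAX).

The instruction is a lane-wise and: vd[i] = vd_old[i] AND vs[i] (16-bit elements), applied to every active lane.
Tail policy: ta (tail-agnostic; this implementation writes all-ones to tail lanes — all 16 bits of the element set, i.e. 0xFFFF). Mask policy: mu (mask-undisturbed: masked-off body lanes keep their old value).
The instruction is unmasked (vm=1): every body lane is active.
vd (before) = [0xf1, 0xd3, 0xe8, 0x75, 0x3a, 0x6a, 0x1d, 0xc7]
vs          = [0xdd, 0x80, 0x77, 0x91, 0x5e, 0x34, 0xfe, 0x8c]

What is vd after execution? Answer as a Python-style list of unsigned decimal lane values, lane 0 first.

vd = [209, 65535, 65535, 65535, 65535, 65535, 65535, 65535]

VLMAX = VLEN×LMUL/SEW = 256×1/2/16 = 8
AVL=1 ≤ VLMAX=8, so vl = 1
vd[0] and(0xf1,0xdd) -> 0xd1
vd[1] tail/ones -> 0xffff
vd[2] tail/ones -> 0xffff
vd[3] tail/ones -> 0xffff
vd[4] tail/ones -> 0xffff
vd[5] tail/ones -> 0xffff
vd[6] tail/ones -> 0xffff
vd[7] tail/ones -> 0xffff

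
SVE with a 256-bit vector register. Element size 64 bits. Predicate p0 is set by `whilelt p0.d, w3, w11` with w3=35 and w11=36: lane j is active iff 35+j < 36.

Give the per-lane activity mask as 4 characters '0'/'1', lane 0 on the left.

predicate = 1000

256-bit reg / 64-bit elem → 4 lanes
p0[j] = (35+j < 36); true for j=0..0 → 1 lanes set
bits (lane 0 leftmost): 1000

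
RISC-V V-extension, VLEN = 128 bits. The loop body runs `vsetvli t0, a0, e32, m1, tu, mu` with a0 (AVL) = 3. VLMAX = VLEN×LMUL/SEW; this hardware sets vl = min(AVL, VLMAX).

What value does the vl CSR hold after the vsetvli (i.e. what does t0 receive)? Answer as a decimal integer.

lanes per group: 128·1/32 = 4
AVL=3 ≤ VLMAX=4, so vl = 3

vl = 3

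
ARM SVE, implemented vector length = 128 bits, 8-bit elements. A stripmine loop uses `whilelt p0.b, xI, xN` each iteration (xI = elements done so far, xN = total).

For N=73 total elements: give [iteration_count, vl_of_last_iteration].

[iterations, last_vl] = [5, 9]

register lanes = 128/8 = 16
73 elements at 16/iter → 5 passes, remainder 9 on the last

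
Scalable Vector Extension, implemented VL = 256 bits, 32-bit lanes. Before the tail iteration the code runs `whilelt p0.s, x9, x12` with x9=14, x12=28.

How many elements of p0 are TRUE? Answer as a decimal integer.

vl = 8

lane count: 256 div 32 = 8
whilelt: lane j active iff 14+j < 28 → j < 14 → 8 active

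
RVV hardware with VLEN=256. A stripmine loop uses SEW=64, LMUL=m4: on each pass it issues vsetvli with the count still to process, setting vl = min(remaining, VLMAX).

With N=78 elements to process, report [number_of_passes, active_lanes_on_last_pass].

VLMAX = VLEN×LMUL/SEW = 256×4/64 = 16
iterations = ceil(78/16) = 5; final-pass vl = 14

[iterations, last_vl] = [5, 14]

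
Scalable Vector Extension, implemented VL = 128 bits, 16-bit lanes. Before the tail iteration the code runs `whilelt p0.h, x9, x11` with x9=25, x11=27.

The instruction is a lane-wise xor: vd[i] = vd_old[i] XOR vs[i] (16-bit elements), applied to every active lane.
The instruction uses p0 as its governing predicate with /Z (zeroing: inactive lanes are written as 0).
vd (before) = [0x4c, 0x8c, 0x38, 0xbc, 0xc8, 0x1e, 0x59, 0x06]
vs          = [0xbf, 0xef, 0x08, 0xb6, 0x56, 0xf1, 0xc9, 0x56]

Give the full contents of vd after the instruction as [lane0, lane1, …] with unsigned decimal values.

128-bit reg / 16-bit elem → 8 lanes
whilelt: lane j active iff 25+j < 27 → j < 2 → 2 active
vd[0] xor(0x4c,0xbf) -> 0xf3
vd[1] xor(0x8c,0xef) -> 0x63
vd[2] tail/zero -> 0x00
vd[3] tail/zero -> 0x00
vd[4] tail/zero -> 0x00
vd[5] tail/zero -> 0x00
vd[6] tail/zero -> 0x00
vd[7] tail/zero -> 0x00

vd = [243, 99, 0, 0, 0, 0, 0, 0]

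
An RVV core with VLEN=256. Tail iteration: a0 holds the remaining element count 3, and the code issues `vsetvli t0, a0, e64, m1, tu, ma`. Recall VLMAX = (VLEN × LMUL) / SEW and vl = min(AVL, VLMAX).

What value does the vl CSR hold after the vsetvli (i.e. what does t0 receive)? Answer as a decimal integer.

VLMAX = (256 × 1) / 64 = 4 lanes
vl = min(AVL, VLMAX) = min(3, 4) = 3

vl = 3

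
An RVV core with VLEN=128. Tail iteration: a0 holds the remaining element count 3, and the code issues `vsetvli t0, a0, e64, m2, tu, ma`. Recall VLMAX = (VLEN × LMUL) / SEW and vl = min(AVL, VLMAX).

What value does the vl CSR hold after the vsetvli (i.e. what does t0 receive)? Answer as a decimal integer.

vl = 3

lanes per group: 128·2/64 = 4
AVL=3 ≤ VLMAX=4, so vl = 3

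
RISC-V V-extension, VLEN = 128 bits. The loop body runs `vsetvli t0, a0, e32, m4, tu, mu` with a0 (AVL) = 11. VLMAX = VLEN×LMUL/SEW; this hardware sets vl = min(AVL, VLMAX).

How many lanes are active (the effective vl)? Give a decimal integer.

vl = 11

VLMAX = (128 × 4) / 32 = 16 lanes
AVL=11 ≤ VLMAX=16, so vl = 11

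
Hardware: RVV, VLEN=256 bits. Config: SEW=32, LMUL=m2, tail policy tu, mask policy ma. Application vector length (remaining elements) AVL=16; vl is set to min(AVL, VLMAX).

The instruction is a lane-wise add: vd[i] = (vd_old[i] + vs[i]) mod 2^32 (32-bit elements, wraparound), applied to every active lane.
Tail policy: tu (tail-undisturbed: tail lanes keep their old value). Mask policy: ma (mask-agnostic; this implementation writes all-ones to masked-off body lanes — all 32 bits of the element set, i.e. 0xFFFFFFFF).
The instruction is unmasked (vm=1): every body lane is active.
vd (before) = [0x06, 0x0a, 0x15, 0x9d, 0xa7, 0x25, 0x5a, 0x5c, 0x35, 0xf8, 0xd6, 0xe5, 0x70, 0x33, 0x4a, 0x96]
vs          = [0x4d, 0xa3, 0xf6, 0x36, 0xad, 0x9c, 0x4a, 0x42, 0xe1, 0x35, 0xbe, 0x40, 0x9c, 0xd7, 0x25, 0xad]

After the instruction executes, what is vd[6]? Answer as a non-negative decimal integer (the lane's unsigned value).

VLMAX = (256 × 2) / 32 = 16 lanes
vl = min(AVL, VLMAX) = min(16, 16) = 16
lane  0: add(0x06,0x4d) ⇒ 0x53
lane  1: add(0x0a,0xa3) ⇒ 0xad
lane  2: add(0x15,0xf6) ⇒ 0x10b
lane  3: add(0x9d,0x36) ⇒ 0xd3
lane  4: add(0xa7,0xad) ⇒ 0x154
lane  5: add(0x25,0x9c) ⇒ 0xc1
lane  6: add(0x5a,0x4a) ⇒ 0xa4
lane  7: add(0x5c,0x42) ⇒ 0x9e
lane  8: add(0x35,0xe1) ⇒ 0x116
lane  9: add(0xf8,0x35) ⇒ 0x12d
lane 10: add(0xd6,0xbe) ⇒ 0x194
lane 11: add(0xe5,0x40) ⇒ 0x125
lane 12: add(0x70,0x9c) ⇒ 0x10c
lane 13: add(0x33,0xd7) ⇒ 0x10a
lane 14: add(0x4a,0x25) ⇒ 0x6f
lane 15: add(0x96,0xad) ⇒ 0x143

vd[6] = 164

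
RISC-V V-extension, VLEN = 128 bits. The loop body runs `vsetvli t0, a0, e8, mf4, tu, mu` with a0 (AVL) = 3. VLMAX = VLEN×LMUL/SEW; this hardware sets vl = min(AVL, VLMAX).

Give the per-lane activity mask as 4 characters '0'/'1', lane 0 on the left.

VLMAX = (128 × 1/4) / 8 = 4 lanes
vl = min(AVL, VLMAX) = min(3, 4) = 3
bits (lane 0 leftmost): 1110

predicate = 1110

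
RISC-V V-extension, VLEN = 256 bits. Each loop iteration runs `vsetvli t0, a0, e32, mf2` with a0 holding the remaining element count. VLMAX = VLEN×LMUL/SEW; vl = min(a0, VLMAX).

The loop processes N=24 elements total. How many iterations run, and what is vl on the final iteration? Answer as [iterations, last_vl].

[iterations, last_vl] = [6, 4]

lanes per group: 256·1/2/32 = 4
N=24: ⌈24/4⌉ = 6 iters; last vl = 24 − 5×4 = 4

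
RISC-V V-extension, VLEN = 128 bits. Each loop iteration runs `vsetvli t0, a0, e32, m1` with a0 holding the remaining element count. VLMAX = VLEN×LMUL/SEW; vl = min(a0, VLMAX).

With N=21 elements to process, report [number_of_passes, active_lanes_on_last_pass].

[iterations, last_vl] = [6, 1]

VLMAX = VLEN×LMUL/SEW = 128×1/32 = 4
N=21: ⌈21/4⌉ = 6 iters; last vl = 21 − 5×4 = 1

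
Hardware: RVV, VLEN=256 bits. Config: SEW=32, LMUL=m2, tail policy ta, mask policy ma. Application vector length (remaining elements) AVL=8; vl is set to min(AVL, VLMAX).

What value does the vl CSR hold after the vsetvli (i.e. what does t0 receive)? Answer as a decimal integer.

vl = 8

VLMAX = VLEN×LMUL/SEW = 256×2/32 = 16
vl ← min(8, 16) = 8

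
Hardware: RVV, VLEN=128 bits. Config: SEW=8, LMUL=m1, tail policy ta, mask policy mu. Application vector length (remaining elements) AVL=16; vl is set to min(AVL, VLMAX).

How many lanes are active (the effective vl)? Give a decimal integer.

lanes per group: 128·1/8 = 16
vl = min(AVL, VLMAX) = min(16, 16) = 16

vl = 16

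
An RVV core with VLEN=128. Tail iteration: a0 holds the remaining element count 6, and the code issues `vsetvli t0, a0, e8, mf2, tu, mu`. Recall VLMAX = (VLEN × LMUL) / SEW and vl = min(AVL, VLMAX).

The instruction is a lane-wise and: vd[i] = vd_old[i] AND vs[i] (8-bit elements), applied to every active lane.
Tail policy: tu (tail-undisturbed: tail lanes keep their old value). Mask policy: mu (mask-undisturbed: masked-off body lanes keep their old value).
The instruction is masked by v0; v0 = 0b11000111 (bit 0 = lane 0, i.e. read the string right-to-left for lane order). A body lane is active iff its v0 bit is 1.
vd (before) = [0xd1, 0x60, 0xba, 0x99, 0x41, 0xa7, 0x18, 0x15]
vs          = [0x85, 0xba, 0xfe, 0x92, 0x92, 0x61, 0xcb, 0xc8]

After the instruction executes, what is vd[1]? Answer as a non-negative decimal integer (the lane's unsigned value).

VLMAX = VLEN×LMUL/SEW = 128×1/2/8 = 8
AVL=6 ≤ VLMAX=8, so vl = 6
vd[0] and(0xd1,0x85) -> 0x81
vd[1] and(0x60,0xba) -> 0x20
vd[2] and(0xba,0xfe) -> 0xba
vd[3] mask-off/keep -> 0x99
vd[4] mask-off/keep -> 0x41
vd[5] mask-off/keep -> 0xa7
vd[6] tail/keep -> 0x18
vd[7] tail/keep -> 0x15

vd[1] = 32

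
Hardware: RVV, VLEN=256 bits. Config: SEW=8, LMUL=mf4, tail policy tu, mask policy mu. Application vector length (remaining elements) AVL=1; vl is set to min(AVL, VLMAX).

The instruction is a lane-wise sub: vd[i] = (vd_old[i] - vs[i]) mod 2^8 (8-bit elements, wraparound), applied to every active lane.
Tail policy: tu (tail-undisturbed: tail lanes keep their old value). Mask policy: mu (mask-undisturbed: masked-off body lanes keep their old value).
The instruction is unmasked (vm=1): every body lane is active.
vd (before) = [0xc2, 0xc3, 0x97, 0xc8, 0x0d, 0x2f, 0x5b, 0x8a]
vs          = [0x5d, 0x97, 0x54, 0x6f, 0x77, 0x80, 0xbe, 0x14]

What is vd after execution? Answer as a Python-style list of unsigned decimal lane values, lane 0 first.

vd = [101, 195, 151, 200, 13, 47, 91, 138]

VLMAX = (256 × 1/4) / 8 = 8 lanes
vl ← min(1, 8) = 1
vd[0] sub(0xc2,0x5d) -> 0x65
vd[1] tail/keep -> 0xc3
vd[2] tail/keep -> 0x97
vd[3] tail/keep -> 0xc8
vd[4] tail/keep -> 0x0d
vd[5] tail/keep -> 0x2f
vd[6] tail/keep -> 0x5b
vd[7] tail/keep -> 0x8a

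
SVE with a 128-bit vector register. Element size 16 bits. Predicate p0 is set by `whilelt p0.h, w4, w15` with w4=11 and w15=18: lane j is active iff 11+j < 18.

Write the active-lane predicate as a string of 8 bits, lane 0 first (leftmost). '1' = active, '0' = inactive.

128-bit reg / 16-bit elem → 8 lanes
p0[j] = (11+j < 18); true for j=0..6 → 7 lanes set
bits (lane 0 leftmost): 11111110

predicate = 11111110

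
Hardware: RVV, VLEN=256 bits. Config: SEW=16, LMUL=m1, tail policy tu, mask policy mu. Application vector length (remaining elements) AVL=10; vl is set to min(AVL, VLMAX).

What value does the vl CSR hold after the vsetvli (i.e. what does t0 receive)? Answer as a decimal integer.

vl = 10

VLMAX = VLEN×LMUL/SEW = 256×1/16 = 16
vl = min(AVL, VLMAX) = min(10, 16) = 10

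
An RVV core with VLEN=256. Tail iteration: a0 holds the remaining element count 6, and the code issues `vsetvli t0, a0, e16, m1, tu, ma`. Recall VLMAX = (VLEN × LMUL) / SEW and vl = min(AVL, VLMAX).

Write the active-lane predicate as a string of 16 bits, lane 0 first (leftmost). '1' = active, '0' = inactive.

VLMAX = (256 × 1) / 16 = 16 lanes
vl ← min(6, 16) = 6
bits (lane 0 leftmost): 1111110000000000

predicate = 1111110000000000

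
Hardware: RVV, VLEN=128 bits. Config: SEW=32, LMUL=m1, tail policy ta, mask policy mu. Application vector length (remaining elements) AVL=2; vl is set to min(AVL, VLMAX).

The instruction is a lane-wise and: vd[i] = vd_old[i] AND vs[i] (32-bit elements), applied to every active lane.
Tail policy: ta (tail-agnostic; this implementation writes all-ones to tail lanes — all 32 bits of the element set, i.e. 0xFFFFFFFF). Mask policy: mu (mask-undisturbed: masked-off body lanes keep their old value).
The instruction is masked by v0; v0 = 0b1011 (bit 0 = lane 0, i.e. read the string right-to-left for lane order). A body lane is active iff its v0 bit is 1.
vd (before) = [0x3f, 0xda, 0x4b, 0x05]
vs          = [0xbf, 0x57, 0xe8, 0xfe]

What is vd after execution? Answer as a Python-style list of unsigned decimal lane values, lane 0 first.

lanes per group: 128·1/32 = 4
vl ← min(2, 4) = 2
  i=0: and(0x3f,0xbf) → 63
  i=1: and(0xda,0x57) → 82
  i=2: tail/ones → 4294967295
  i=3: tail/ones → 4294967295

vd = [63, 82, 4294967295, 4294967295]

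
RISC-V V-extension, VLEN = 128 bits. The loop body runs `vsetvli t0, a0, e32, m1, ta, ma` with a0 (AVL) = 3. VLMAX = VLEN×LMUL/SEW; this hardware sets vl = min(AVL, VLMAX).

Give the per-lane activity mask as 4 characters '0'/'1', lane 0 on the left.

predicate = 1110

VLMAX = (128 × 1) / 32 = 4 lanes
AVL=3 ≤ VLMAX=4, so vl = 3
bits (lane 0 leftmost): 1110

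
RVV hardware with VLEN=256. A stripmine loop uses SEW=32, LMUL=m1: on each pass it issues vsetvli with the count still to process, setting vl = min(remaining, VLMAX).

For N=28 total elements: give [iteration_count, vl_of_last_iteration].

VLMAX = VLEN×LMUL/SEW = 256×1/32 = 8
iterations = ceil(28/8) = 4; final-pass vl = 4

[iterations, last_vl] = [4, 4]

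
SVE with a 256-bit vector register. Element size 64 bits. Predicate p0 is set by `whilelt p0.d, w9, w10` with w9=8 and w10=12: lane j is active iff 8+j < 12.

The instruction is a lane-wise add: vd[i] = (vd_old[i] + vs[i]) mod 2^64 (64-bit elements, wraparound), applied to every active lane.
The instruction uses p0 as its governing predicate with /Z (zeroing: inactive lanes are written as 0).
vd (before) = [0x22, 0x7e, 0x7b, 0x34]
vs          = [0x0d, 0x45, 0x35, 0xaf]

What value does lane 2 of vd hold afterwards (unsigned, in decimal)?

vd[2] = 176

register lanes = 256/64 = 4
active while 8+j < 12, i.e. j ∈ [0,4) capped at 4 ⇒ 4
[0] add(0x22,0x0d) = 0x2f
[1] add(0x7e,0x45) = 0xc3
[2] add(0x7b,0x35) = 0xb0
[3] add(0x34,0xaf) = 0xe3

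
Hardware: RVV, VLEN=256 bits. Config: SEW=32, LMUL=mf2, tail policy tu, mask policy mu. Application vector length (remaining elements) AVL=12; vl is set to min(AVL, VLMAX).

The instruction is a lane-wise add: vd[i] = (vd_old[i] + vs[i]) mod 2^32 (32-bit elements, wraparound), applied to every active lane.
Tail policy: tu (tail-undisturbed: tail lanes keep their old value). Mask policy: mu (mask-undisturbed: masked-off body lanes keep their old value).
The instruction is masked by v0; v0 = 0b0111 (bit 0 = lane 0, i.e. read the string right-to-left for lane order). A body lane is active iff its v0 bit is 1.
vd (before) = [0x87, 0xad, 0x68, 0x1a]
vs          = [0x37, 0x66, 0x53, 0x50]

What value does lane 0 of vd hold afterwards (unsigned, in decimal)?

VLMAX = VLEN×LMUL/SEW = 256×1/2/32 = 4
vl ← min(12, 4) = 4
[0] add(0x87,0x37) = 0xbe
[1] add(0xad,0x66) = 0x113
[2] add(0x68,0x53) = 0xbb
[3] mask-off/keep = 0x1a

vd[0] = 190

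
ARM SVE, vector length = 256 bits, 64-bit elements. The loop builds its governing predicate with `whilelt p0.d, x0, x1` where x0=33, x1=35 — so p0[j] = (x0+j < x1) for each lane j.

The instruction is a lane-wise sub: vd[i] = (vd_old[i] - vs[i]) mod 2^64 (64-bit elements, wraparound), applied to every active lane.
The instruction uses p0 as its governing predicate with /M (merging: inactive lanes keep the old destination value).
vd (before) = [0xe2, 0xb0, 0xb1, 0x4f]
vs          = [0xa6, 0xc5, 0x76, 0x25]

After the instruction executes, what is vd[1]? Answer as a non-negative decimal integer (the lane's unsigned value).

256-bit reg / 64-bit elem → 4 lanes
whilelt: lane j active iff 33+j < 35 → j < 2 → 2 active
[0] sub(0xe2,0xa6) = 0x3c
[1] sub(0xb0,0xc5) = 0xffffffffffffffeb
[2] tail/keep = 0xb1
[3] tail/keep = 0x4f

vd[1] = 18446744073709551595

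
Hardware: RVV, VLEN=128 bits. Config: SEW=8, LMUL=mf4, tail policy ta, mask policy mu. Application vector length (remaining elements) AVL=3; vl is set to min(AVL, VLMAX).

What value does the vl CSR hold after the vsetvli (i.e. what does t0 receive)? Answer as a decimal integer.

vl = 3

lanes per group: 128·1/4/8 = 4
vl ← min(3, 4) = 3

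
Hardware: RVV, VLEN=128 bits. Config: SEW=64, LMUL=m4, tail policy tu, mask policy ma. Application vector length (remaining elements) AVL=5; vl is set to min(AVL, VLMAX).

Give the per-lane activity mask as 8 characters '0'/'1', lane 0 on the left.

predicate = 11111000

lanes per group: 128·4/64 = 8
vl ← min(5, 8) = 5
bits (lane 0 leftmost): 11111000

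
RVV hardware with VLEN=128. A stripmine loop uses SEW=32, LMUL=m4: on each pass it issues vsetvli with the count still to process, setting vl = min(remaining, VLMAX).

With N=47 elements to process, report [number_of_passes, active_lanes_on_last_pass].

VLMAX = VLEN×LMUL/SEW = 128×4/32 = 16
47 elements at 16/iter → 3 passes, remainder 15 on the last

[iterations, last_vl] = [3, 15]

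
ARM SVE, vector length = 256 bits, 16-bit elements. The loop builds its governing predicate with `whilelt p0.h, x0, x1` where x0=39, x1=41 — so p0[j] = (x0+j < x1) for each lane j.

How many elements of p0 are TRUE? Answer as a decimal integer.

vl = 2

register lanes = 256/16 = 16
whilelt: lane j active iff 39+j < 41 → j < 2 → 2 active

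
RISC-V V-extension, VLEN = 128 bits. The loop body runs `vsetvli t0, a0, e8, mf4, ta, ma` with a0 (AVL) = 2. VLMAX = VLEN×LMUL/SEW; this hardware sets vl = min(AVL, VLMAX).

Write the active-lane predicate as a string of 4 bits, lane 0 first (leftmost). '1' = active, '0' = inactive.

predicate = 1100

VLMAX = (128 × 1/4) / 8 = 4 lanes
vl = min(AVL, VLMAX) = min(2, 4) = 2
bits (lane 0 leftmost): 1100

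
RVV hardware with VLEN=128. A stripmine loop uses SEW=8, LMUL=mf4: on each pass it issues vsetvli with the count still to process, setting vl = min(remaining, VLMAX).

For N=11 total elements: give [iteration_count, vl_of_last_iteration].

VLMAX = VLEN×LMUL/SEW = 128×1/4/8 = 4
iterations = ceil(11/4) = 3; final-pass vl = 3

[iterations, last_vl] = [3, 3]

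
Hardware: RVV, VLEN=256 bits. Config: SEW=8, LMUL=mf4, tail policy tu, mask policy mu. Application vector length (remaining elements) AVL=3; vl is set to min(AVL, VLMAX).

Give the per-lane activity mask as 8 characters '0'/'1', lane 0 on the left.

VLMAX = (256 × 1/4) / 8 = 8 lanes
vl = min(AVL, VLMAX) = min(3, 8) = 3
bits (lane 0 leftmost): 11100000

predicate = 11100000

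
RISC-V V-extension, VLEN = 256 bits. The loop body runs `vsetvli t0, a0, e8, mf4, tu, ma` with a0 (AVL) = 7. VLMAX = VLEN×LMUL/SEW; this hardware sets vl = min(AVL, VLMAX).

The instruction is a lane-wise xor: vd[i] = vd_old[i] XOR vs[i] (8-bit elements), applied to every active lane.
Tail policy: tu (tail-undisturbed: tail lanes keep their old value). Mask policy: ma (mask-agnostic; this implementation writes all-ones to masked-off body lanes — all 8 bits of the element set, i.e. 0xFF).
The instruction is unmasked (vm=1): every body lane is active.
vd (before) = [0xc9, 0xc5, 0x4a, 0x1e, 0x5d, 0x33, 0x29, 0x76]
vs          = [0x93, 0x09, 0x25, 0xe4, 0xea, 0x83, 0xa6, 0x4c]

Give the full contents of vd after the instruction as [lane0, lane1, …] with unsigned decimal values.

VLMAX = (256 × 1/4) / 8 = 8 lanes
vl = min(AVL, VLMAX) = min(7, 8) = 7
  i=0: xor(0xc9,0x93) → 90
  i=1: xor(0xc5,0x09) → 204
  i=2: xor(0x4a,0x25) → 111
  i=3: xor(0x1e,0xe4) → 250
  i=4: xor(0x5d,0xea) → 183
  i=5: xor(0x33,0x83) → 176
  i=6: xor(0x29,0xa6) → 143
  i=7: tail/keep → 118

vd = [90, 204, 111, 250, 183, 176, 143, 118]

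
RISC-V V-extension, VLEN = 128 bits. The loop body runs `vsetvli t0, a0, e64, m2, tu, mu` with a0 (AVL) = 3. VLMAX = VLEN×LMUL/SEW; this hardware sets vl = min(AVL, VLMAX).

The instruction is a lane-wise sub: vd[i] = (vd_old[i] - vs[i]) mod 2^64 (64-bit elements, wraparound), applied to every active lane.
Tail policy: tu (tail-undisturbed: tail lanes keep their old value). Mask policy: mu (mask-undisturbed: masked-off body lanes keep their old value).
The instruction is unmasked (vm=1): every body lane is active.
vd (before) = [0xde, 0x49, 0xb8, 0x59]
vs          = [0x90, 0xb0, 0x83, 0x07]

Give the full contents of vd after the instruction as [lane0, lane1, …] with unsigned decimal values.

lanes per group: 128·2/64 = 4
vl ← min(3, 4) = 3
[0] sub(0xde,0x90) = 0x4e
[1] sub(0x49,0xb0) = 0xffffffffffffff99
[2] sub(0xb8,0x83) = 0x35
[3] tail/keep = 0x59

vd = [78, 18446744073709551513, 53, 89]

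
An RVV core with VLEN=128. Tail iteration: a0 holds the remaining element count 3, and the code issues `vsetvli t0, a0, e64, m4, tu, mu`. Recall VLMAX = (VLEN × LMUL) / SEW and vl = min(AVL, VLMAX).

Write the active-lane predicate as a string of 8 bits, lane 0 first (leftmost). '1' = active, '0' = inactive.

VLMAX = VLEN×LMUL/SEW = 128×4/64 = 8
vl ← min(3, 8) = 3
bits (lane 0 leftmost): 11100000

predicate = 11100000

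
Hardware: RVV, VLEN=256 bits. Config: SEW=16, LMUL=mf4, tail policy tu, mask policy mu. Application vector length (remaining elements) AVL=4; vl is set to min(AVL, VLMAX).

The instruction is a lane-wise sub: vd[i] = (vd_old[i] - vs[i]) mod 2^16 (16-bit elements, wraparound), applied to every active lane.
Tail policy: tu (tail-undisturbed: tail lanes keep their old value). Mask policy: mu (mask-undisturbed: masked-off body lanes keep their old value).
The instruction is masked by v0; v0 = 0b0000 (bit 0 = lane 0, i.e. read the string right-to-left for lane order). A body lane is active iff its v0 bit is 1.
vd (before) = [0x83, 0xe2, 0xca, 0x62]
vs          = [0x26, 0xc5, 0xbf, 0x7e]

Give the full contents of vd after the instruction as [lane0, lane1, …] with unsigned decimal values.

VLMAX = VLEN×LMUL/SEW = 256×1/4/16 = 4
vl ← min(4, 4) = 4
lane  0: mask-off/keep ⇒ 0x83
lane  1: mask-off/keep ⇒ 0xe2
lane  2: mask-off/keep ⇒ 0xca
lane  3: mask-off/keep ⇒ 0x62

vd = [131, 226, 202, 98]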